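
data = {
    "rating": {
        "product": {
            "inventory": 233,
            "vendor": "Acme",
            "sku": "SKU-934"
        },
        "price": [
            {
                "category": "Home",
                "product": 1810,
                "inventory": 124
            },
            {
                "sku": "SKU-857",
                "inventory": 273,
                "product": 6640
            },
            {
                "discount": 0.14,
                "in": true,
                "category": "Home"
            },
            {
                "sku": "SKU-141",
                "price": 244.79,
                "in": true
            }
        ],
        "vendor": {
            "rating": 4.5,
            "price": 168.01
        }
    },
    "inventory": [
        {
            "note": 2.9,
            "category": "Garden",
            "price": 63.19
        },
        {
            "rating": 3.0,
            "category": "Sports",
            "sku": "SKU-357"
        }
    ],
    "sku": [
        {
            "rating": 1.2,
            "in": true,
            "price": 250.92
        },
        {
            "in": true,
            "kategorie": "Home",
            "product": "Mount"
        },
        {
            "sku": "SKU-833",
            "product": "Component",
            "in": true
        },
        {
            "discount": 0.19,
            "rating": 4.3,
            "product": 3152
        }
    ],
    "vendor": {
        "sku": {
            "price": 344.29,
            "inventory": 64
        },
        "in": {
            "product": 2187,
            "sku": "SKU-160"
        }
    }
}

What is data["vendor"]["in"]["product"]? 2187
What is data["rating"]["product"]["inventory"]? 233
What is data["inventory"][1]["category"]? "Sports"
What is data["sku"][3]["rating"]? 4.3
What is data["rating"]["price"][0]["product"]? 1810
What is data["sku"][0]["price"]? 250.92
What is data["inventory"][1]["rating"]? 3.0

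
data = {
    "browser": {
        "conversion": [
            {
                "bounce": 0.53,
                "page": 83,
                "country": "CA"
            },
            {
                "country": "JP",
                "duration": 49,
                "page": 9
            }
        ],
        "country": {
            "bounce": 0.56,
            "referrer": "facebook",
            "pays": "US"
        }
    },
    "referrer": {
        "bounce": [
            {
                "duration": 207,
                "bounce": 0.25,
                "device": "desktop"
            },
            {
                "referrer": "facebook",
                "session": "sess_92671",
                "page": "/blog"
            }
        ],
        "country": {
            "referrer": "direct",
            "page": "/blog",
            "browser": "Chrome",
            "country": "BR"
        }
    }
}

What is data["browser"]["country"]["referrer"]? "facebook"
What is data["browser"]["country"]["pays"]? "US"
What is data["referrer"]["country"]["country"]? "BR"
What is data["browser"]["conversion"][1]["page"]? 9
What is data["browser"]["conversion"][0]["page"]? 83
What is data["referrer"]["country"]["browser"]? "Chrome"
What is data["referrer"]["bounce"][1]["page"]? "/blog"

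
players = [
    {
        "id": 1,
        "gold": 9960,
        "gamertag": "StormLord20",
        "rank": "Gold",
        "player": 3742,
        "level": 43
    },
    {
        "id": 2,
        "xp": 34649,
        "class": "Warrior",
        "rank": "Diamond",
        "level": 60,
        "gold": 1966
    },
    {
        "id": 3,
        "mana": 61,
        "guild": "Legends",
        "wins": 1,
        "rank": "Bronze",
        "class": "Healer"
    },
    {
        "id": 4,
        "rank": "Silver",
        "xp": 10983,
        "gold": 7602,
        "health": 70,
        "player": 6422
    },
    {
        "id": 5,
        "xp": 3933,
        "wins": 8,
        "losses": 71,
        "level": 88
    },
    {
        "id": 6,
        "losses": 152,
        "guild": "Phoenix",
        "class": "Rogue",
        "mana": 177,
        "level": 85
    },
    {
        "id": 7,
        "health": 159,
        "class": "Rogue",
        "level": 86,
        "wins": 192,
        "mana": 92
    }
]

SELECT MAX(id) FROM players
7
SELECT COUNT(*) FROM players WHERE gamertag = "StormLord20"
1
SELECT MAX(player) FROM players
6422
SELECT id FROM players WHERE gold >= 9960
[1]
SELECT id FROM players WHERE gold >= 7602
[1, 4]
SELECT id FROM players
[1, 2, 3, 4, 5, 6, 7]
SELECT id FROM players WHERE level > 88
[]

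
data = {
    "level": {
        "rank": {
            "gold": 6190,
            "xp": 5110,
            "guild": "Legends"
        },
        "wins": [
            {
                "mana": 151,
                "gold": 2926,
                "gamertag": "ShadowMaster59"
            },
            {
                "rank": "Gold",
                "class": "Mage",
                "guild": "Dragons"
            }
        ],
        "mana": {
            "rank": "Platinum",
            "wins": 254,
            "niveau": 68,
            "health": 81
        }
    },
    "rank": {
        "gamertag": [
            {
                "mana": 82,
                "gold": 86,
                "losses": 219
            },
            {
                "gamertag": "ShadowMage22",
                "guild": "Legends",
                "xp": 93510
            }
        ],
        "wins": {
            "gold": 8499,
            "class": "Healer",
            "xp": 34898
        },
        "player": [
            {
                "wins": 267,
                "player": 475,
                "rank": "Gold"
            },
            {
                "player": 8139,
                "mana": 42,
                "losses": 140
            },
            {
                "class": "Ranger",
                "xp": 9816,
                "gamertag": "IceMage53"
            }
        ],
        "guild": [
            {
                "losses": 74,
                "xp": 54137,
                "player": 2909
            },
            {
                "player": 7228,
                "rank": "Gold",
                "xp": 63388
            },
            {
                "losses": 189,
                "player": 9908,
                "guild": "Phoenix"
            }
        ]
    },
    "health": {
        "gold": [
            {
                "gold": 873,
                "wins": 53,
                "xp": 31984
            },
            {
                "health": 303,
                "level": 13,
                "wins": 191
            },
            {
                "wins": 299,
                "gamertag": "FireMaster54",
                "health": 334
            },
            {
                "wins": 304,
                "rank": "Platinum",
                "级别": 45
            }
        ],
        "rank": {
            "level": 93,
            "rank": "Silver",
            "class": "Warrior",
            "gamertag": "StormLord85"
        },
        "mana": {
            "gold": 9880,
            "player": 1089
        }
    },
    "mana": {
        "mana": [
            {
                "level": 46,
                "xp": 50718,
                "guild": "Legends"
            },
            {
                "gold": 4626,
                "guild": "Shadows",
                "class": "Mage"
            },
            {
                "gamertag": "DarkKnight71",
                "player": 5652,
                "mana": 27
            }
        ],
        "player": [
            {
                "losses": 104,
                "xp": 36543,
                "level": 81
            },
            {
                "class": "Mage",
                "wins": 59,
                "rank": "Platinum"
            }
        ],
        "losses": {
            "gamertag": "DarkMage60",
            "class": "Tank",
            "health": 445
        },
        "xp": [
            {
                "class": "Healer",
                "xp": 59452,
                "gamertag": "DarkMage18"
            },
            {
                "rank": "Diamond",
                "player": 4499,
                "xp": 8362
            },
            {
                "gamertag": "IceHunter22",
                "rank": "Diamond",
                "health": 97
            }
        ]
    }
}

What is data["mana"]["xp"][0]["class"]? "Healer"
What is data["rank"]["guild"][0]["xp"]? 54137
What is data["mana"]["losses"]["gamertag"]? "DarkMage60"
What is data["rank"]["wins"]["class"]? "Healer"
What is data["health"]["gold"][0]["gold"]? 873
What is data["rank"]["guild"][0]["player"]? 2909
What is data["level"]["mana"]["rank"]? "Platinum"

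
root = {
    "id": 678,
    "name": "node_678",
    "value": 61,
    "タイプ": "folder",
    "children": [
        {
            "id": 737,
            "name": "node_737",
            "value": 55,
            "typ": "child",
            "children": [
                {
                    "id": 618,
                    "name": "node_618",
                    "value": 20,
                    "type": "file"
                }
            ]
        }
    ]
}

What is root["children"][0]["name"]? "node_737"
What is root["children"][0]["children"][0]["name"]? "node_618"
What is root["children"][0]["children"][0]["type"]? "file"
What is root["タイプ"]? "folder"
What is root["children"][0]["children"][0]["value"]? 20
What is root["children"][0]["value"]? 55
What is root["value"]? 61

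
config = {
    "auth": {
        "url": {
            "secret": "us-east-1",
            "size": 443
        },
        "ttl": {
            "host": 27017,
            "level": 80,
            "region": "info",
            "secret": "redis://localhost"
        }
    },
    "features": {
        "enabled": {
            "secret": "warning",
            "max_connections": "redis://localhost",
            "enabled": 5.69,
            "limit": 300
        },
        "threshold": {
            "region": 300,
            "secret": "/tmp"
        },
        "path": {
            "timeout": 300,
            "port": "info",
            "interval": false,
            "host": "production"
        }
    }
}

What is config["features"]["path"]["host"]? "production"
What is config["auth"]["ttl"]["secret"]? "redis://localhost"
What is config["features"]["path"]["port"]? "info"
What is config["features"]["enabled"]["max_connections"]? "redis://localhost"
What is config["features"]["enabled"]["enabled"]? 5.69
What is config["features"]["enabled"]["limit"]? 300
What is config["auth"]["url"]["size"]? 443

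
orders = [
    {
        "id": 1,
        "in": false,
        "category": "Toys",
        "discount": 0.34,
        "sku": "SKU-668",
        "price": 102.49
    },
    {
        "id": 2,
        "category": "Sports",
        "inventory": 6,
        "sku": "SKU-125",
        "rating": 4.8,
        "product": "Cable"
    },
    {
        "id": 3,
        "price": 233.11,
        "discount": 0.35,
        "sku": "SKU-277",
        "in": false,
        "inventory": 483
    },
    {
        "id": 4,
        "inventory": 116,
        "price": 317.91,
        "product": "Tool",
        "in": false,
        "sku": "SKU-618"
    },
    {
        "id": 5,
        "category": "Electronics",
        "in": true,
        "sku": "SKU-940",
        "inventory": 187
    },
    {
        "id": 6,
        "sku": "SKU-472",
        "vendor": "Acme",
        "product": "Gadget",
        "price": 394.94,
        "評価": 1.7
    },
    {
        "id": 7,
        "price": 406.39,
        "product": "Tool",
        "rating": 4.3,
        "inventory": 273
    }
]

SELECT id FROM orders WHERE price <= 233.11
[1, 3]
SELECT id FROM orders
[1, 2, 3, 4, 5, 6, 7]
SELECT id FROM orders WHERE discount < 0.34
[]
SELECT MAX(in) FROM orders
True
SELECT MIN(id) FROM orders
1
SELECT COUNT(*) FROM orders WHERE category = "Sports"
1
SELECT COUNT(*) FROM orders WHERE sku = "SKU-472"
1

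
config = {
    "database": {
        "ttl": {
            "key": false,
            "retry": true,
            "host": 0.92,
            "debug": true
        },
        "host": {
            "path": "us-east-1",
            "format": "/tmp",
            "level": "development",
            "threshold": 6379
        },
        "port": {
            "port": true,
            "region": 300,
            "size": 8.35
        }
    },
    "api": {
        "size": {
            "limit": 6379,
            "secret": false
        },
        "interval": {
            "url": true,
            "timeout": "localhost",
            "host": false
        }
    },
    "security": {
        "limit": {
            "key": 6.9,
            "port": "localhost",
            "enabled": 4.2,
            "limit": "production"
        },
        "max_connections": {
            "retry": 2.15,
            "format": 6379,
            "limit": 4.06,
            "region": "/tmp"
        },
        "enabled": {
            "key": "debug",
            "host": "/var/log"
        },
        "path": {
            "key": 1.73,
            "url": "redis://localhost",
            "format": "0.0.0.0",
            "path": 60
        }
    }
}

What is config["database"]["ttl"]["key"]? False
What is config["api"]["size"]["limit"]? 6379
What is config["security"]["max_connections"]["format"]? 6379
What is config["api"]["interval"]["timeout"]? "localhost"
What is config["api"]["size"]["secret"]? False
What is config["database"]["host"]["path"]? "us-east-1"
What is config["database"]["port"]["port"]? True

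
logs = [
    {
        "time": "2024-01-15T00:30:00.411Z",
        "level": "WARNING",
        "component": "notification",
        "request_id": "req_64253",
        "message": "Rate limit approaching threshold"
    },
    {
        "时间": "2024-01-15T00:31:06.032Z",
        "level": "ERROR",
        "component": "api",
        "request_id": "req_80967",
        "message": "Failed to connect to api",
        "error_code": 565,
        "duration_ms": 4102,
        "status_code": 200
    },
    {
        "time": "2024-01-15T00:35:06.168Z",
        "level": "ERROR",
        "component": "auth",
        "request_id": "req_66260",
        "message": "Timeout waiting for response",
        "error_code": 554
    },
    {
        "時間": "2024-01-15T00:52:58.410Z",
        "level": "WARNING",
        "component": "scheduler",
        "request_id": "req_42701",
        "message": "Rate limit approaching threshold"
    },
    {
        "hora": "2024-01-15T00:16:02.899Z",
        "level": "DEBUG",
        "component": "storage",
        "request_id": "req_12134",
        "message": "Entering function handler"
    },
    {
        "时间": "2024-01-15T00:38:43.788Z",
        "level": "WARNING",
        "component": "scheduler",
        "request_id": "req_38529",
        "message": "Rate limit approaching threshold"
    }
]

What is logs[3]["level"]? "WARNING"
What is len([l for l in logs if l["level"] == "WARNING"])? 3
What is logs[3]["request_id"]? "req_42701"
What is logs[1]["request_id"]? "req_80967"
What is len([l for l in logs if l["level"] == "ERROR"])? 2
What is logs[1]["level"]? "ERROR"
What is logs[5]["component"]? "scheduler"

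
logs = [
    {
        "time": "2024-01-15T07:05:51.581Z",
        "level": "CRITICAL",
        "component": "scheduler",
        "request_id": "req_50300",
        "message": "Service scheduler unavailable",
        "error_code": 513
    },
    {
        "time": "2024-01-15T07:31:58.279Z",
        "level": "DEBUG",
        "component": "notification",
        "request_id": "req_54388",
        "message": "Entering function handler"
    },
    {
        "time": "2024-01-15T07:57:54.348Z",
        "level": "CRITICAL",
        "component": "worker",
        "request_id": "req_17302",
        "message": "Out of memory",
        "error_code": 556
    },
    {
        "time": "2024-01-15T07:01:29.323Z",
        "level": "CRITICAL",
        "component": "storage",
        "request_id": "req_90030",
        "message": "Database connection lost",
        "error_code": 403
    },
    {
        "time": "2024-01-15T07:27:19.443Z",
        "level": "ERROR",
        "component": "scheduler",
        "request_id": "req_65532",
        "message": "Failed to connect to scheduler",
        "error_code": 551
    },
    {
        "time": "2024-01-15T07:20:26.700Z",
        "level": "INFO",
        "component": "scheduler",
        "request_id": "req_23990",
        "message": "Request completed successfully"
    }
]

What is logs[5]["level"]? "INFO"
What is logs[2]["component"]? "worker"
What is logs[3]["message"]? "Database connection lost"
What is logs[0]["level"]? "CRITICAL"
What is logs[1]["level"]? "DEBUG"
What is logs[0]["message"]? "Service scheduler unavailable"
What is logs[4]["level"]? "ERROR"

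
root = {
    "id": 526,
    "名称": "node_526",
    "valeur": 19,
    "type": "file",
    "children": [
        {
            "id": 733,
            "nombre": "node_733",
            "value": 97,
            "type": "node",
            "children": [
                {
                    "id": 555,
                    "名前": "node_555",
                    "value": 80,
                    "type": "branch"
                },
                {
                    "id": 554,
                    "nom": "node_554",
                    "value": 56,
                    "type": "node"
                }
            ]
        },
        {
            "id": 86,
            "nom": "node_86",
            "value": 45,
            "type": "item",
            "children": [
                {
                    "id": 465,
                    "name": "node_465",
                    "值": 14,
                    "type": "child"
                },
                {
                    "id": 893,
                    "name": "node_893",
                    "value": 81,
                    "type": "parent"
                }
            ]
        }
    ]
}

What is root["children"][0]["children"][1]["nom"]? "node_554"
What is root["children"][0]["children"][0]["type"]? "branch"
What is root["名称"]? "node_526"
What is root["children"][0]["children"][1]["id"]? 554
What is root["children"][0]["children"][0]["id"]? 555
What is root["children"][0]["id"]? 733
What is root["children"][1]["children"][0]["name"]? "node_465"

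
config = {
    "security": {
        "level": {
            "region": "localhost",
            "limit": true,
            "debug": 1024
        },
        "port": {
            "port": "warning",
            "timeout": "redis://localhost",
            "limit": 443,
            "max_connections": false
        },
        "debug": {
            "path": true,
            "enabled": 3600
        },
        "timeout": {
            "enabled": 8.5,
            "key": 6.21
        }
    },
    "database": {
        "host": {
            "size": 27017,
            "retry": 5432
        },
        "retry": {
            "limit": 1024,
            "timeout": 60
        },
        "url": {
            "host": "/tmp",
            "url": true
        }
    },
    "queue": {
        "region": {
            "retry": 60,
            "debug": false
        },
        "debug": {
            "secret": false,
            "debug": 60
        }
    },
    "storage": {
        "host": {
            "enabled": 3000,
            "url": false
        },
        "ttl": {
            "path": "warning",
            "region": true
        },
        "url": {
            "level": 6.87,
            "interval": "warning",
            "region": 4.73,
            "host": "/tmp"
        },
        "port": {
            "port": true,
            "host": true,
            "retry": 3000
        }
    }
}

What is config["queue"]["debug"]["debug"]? 60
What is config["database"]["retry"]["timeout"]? 60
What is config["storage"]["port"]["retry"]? 3000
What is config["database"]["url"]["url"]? True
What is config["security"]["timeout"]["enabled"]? 8.5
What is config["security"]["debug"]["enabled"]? 3600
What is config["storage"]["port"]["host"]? True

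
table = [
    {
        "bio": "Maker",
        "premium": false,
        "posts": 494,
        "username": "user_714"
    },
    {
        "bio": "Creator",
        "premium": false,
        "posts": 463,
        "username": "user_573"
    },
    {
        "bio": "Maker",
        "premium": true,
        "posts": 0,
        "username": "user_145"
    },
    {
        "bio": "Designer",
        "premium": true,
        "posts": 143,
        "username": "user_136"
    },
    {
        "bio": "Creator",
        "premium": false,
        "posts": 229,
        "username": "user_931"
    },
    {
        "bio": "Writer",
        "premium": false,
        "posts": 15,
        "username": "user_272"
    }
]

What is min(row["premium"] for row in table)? False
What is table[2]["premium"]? True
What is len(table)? 6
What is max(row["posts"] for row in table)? 494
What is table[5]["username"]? "user_272"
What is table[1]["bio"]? "Creator"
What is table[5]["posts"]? 15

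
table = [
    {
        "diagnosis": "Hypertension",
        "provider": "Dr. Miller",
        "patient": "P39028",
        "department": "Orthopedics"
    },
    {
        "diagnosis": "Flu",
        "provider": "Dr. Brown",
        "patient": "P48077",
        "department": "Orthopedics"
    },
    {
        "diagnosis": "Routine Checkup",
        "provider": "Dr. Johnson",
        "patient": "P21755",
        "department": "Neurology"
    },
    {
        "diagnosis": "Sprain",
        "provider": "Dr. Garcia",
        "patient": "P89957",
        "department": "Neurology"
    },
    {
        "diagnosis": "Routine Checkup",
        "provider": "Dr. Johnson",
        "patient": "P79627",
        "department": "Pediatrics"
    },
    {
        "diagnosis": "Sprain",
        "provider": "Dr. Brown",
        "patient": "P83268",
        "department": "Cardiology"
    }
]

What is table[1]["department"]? "Orthopedics"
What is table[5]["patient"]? "P83268"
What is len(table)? 6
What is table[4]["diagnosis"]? "Routine Checkup"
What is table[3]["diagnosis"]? "Sprain"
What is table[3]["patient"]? "P89957"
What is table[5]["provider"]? "Dr. Brown"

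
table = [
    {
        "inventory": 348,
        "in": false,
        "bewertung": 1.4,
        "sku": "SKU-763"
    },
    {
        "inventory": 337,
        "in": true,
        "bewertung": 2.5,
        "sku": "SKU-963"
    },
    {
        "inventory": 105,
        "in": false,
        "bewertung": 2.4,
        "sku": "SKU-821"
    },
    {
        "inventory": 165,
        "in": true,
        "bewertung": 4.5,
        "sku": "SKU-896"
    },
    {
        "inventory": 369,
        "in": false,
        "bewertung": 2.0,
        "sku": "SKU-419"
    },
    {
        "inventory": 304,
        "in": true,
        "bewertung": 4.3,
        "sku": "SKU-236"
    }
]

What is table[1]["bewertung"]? 2.5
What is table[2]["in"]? False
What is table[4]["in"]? False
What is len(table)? 6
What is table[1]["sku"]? "SKU-963"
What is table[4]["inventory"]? 369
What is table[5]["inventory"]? 304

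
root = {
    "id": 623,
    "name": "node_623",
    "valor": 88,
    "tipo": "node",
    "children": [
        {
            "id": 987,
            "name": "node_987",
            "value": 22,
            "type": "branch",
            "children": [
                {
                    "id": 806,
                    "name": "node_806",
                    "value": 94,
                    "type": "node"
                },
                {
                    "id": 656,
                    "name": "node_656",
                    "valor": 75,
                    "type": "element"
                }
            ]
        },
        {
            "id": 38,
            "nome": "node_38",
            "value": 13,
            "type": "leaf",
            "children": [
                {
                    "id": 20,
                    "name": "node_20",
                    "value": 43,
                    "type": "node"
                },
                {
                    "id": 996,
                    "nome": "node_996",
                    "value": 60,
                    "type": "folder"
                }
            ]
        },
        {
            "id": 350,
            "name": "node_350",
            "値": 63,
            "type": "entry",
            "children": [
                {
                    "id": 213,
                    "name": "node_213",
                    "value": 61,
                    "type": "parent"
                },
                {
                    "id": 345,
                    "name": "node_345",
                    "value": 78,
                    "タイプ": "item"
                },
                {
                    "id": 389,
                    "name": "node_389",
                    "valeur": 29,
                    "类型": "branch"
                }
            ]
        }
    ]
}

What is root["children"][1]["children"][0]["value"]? 43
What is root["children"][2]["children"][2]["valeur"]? 29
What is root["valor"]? 88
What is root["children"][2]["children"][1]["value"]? 78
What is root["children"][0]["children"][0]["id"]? 806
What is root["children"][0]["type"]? "branch"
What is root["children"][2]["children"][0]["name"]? "node_213"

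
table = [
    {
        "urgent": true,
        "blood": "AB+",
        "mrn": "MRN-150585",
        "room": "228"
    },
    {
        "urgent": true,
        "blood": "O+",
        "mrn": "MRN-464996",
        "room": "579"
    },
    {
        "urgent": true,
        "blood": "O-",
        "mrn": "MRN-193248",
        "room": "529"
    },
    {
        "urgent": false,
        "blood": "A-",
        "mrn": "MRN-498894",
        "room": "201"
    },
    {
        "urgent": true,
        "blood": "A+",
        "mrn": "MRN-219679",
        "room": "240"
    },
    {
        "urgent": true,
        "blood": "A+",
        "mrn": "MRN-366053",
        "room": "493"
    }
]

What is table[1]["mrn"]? "MRN-464996"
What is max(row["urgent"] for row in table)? True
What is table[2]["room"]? "529"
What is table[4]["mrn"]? "MRN-219679"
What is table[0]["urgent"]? True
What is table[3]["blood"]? "A-"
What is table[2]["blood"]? "O-"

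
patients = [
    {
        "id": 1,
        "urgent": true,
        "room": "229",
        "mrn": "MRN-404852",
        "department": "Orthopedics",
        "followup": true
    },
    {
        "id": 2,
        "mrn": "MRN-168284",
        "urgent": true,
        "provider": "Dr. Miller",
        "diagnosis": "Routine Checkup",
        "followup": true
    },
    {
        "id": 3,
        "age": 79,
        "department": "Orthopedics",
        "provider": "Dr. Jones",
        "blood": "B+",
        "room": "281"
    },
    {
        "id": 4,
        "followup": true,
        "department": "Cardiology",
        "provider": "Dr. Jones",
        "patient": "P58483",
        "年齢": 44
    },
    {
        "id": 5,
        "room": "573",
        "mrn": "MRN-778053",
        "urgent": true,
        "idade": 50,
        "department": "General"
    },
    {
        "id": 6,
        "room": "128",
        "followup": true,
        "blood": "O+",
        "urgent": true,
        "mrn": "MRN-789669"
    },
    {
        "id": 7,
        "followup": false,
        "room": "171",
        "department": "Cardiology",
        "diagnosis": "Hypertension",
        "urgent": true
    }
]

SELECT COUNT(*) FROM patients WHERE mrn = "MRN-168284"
1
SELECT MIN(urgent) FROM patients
True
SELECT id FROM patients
[1, 2, 3, 4, 5, 6, 7]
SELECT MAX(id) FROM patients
7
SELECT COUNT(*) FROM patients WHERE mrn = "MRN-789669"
1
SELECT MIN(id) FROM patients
1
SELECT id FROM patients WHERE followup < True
[7]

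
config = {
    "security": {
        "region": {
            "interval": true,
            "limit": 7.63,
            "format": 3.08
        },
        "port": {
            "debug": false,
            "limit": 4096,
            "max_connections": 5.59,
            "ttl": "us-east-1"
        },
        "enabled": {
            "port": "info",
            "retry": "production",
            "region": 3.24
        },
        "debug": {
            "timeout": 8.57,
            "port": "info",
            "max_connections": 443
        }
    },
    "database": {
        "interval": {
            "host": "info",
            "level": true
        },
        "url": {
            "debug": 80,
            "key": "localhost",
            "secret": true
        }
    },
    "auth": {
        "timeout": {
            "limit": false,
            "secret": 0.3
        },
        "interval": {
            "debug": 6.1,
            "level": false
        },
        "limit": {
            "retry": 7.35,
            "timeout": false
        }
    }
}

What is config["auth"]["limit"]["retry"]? 7.35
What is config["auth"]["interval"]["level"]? False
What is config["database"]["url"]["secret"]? True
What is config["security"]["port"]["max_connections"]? 5.59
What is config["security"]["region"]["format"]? 3.08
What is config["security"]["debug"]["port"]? "info"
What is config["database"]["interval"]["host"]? "info"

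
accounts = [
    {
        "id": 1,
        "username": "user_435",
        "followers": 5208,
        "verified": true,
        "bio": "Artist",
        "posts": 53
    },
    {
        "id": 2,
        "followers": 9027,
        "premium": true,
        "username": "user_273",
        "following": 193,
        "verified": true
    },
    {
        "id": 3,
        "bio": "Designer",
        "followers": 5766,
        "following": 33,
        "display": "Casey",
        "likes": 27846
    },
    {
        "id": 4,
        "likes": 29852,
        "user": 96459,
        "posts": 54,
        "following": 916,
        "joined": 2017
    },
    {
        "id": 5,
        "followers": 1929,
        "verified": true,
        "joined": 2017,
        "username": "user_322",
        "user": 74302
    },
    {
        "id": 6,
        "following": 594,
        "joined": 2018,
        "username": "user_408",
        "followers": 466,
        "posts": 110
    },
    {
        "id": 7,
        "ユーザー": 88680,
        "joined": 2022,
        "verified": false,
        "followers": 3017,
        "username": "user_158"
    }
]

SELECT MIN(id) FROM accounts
1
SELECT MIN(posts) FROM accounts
53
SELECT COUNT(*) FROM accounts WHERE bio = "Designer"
1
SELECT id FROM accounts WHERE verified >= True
[1, 2, 5]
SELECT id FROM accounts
[1, 2, 3, 4, 5, 6, 7]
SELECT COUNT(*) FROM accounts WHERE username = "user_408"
1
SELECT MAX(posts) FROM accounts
110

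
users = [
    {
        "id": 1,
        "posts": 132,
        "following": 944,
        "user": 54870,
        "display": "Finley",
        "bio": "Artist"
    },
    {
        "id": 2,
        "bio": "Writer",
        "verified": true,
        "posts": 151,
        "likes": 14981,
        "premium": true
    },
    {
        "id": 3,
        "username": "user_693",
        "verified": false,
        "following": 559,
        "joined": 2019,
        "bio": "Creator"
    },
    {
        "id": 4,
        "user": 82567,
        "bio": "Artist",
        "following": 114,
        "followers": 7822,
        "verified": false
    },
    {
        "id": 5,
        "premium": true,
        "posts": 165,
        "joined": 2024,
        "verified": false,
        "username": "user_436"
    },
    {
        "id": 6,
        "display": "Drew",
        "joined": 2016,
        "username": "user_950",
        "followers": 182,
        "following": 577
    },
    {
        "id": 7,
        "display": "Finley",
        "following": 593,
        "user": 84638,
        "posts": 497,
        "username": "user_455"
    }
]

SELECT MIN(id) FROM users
1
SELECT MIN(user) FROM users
54870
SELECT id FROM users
[1, 2, 3, 4, 5, 6, 7]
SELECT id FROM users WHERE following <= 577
[3, 4, 6]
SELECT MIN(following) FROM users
114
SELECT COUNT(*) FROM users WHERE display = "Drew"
1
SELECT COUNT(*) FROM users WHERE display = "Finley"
2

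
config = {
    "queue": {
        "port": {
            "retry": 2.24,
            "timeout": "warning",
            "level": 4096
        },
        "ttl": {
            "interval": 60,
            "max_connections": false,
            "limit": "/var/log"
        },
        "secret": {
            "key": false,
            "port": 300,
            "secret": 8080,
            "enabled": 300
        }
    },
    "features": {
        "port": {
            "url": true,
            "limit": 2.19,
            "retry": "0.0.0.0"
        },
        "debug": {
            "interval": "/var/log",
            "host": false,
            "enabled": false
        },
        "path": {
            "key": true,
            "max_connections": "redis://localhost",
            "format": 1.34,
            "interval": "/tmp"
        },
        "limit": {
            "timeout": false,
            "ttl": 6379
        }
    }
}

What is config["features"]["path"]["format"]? 1.34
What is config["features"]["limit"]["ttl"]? 6379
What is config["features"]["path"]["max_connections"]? "redis://localhost"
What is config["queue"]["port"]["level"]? 4096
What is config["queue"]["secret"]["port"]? 300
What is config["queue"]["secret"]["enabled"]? 300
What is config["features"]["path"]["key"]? True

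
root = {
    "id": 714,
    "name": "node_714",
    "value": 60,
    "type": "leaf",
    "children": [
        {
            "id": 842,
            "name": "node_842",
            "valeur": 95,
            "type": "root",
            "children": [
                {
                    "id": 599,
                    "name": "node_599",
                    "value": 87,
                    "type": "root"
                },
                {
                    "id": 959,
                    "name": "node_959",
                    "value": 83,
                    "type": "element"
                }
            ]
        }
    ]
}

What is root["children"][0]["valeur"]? 95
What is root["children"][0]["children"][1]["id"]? 959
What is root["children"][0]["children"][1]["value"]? 83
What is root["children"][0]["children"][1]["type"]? "element"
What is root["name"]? "node_714"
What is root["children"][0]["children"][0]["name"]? "node_599"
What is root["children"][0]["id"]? 842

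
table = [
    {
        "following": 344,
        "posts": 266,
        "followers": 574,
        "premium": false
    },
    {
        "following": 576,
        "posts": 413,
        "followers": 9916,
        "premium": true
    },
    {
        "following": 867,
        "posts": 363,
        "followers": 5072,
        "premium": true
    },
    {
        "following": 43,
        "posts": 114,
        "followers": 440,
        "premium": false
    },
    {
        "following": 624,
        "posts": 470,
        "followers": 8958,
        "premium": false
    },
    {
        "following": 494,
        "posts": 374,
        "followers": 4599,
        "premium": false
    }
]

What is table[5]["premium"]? False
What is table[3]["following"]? 43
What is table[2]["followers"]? 5072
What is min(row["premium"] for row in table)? False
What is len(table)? 6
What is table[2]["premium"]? True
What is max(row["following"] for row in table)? 867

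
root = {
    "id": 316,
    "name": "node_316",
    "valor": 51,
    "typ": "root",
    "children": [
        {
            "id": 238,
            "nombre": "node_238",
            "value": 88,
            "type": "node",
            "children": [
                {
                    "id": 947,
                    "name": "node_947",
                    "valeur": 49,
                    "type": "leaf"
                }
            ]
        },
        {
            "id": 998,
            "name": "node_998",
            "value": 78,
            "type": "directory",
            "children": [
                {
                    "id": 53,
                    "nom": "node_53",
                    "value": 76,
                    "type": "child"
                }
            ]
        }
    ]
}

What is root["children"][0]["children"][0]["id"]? 947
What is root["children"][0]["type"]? "node"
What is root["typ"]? "root"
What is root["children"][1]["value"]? 78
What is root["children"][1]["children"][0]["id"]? 53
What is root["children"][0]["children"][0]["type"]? "leaf"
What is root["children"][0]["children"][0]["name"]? "node_947"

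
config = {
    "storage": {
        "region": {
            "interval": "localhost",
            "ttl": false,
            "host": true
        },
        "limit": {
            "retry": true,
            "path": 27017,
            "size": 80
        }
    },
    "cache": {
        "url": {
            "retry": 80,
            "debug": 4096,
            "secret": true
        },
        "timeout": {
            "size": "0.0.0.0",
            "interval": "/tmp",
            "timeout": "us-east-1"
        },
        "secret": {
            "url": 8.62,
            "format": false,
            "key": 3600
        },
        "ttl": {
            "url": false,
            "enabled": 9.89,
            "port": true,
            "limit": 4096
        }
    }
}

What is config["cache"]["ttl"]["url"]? False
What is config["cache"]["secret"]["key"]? 3600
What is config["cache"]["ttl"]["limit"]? 4096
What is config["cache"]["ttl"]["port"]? True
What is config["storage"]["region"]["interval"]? "localhost"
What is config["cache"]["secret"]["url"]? 8.62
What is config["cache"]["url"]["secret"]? True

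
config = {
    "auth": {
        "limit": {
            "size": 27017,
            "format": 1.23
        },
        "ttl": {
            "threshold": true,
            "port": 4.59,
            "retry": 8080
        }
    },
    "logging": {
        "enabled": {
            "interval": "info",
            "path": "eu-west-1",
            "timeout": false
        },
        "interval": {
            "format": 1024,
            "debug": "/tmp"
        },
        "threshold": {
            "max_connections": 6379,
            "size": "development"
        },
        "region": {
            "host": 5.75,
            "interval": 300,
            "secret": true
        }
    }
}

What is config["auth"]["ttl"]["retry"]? 8080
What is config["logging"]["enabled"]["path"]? "eu-west-1"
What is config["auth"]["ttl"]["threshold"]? True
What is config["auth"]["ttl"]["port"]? 4.59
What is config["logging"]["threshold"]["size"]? "development"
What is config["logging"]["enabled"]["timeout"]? False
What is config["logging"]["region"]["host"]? 5.75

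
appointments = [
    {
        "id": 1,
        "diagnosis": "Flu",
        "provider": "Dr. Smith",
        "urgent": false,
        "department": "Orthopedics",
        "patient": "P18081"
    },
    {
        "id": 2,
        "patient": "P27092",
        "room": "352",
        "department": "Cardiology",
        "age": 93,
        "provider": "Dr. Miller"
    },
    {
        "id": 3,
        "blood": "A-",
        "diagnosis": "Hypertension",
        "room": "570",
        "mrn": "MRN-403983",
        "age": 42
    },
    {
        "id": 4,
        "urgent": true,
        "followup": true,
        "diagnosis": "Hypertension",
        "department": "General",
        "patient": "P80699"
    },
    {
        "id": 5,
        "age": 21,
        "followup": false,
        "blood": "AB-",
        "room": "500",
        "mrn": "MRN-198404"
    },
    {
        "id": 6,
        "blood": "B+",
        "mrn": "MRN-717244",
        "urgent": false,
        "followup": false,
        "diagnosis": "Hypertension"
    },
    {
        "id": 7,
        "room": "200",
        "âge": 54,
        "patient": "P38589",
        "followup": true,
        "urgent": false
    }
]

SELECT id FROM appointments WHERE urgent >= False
[1, 4, 6, 7]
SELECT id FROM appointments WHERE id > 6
[7]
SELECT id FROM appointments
[1, 2, 3, 4, 5, 6, 7]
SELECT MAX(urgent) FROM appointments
True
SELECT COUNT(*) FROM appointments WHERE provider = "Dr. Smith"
1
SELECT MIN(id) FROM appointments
1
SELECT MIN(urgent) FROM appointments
False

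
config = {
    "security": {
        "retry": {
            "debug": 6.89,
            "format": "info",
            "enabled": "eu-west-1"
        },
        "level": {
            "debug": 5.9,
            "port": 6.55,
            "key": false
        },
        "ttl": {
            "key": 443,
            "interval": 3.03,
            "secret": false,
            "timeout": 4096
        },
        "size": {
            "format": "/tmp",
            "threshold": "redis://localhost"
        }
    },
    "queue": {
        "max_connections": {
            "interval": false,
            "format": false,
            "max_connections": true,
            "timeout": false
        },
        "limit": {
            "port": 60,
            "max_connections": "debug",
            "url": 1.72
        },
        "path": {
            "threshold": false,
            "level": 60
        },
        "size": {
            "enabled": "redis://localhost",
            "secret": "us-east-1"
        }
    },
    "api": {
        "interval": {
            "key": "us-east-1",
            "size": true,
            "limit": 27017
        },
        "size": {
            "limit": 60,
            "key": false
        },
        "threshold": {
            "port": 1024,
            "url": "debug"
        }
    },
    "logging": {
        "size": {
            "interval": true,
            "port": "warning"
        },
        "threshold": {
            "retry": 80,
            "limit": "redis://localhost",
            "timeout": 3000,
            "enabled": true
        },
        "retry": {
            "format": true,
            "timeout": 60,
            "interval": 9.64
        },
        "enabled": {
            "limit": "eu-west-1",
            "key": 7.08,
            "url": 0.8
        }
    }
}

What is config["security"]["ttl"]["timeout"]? 4096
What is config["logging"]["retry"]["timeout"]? 60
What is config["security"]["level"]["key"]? False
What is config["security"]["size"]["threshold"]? "redis://localhost"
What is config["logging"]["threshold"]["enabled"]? True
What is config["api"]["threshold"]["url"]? "debug"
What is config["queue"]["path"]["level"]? 60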